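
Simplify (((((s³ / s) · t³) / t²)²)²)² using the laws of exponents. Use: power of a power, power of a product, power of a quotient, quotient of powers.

s¹⁶·t⁸

(((((s³ / s) · t³) / t²)²)²)²
= ((((s³ / s) · t³) / t²)²)⁴    [power of a power]
= (((s³ / s) · t³) / t²)⁸    [power of a power]
= (((s³ / s) · t³)⁸) / ((t²)⁸)    [power of a quotient]
= (((s³ / s)⁸) · ((t³)⁸)) / ((t²)⁸)    [power of a product]
= ((((s³)⁸) / (s⁸)) · ((t³)⁸)) / ((t²)⁸)    [power of a quotient]
= ((s²⁴ / (s⁸)) · ((t³)⁸)) / ((t²)⁸)    [power of a power]
= (s¹⁶ · ((t³)⁸)) / ((t²)⁸)    [quotient of powers]
= (s¹⁶ · t²⁴) / ((t²)⁸)    [power of a power]
= (s¹⁶ · t²⁴) / t¹⁶    [power of a power]
= s¹⁶·t⁸    [quotient of powers]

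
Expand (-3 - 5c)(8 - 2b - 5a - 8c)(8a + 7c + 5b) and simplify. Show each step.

-192a - 168c - 120b + 123ab - 38bc + 30b^2 + 120a^2 - 23ac - 112c^2 + 205abc + 270bc^2 + 50b^2c + 200a^2c + 495ac^2 + 280c^3

(-3 - 5c)(8 - 2b - 5a - 8c)(8a + 7c + 5b)
= (-24 + 6b + 15a + 24c - 40c + 10bc + 25ac + 40c^2)(8a + 7c + 5b)    [distributive law]
= (-24 + 6b + 15a - 16c + 10bc + 25ac + 40c^2)(8a + 7c + 5b)    [combine like terms]
= -192a - 168c - 120b + 48ab + 42bc + 30b^2 + 120a^2 + 105ac + 75ab - 128ac - 112c^2 - 80bc + 80abc + 70bc^2 + 50b^2c + 200a^2c + 175ac^2 + 125abc + 320ac^2 + 280c^3 + 200bc^2    [distributive law]
= -192a - 168c - 120b + 123ab - 38bc + 30b^2 + 120a^2 - 23ac - 112c^2 + 205abc + 270bc^2 + 50b^2c + 200a^2c + 495ac^2 + 280c^3    [combine like terms]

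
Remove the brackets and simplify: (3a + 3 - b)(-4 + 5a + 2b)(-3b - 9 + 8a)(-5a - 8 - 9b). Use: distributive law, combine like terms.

(3a + 3 - b)(-4 + 5a + 2b)(-3b - 9 + 8a)(-5a - 8 - 9b)
= (-12a + 15a^2 + 6ab - 12 + 15a + 6b + 4b - 5ab - 2b^2)(-3b - 9 + 8a)(-5a - 8 - 9b)    [distributive law]
= (3a + 15a^2 + ab - 12 + 10b - 2b^2)(-3b - 9 + 8a)(-5a - 8 - 9b)    [combine like terms]
= (-9ab - 27a + 24a^2 - 45a^2b - 135a^2 + 120a^3 - 3ab^2 - 9ab + 8a^2b + 36b + 108 - 96a - 30b^2 - 90b + 80ab + 6b^3 + 18b^2 - 16ab^2)(-5a - 8 - 9b)    [distributive law]
= (62ab - 123a - 111a^2 - 37a^2b + 120a^3 - 19ab^2 - 54b + 108 - 12b^2 + 6b^3)(-5a - 8 - 9b)    [combine like terms]
= -310a^2b - 496ab - 558ab^2 + 615a^2 + 984a + 1107ab + 555a^3 + 888a^2 + 999a^2b + 185a^3b + 296a^2b + 333a^2b^2 - 600a^4 - 960a^3 - 1080a^3b + 95a^2b^2 + 152ab^2 + 171ab^3 + 270ab + 432b + 486b^2 - 540a - 864 - 972b + 60ab^2 + 96b^2 + 108b^3 - 30ab^3 - 48b^3 - 54b^4    [distributive law]
= 985a^2b + 881ab - 346ab^2 + 1503a^2 + 444a - 405a^3 - 895a^3b + 428a^2b^2 - 600a^4 + 141ab^3 - 540b + 582b^2 - 864 + 60b^3 - 54b^4    [combine like terms]

985a^2b + 881ab - 346ab^2 + 1503a^2 + 444a - 405a^3 - 895a^3b + 428a^2b^2 - 600a^4 + 141ab^3 - 540b + 582b^2 - 864 + 60b^3 - 54b^4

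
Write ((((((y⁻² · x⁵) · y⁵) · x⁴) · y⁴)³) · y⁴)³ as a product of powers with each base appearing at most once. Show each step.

((((((y⁻² · x⁵) · y⁵) · x⁴) · y⁴)³) · y⁴)³
= ((((((y⁻² · x⁵) · y⁵) · x⁴) · y⁴)³)³) · ((y⁴)³)    [power of a product]
= (((((y⁻² · x⁵) · y⁵) · x⁴) · y⁴)⁹) · ((y⁴)³)    [power of a power]
= (((((y⁻² · x⁵) · y⁵) · x⁴)⁹) · ((y⁴)⁹)) · ((y⁴)³)    [power of a product]
= (((((y⁻² · x⁵) · y⁵)⁹) · ((x⁴)⁹)) · ((y⁴)⁹)) · ((y⁴)³)    [power of a product]
= (((((y⁻² · x⁵)⁹) · ((y⁵)⁹)) · ((x⁴)⁹)) · ((y⁴)⁹)) · ((y⁴)³)    [power of a product]
= ((((((y⁻²)⁹) · ((x⁵)⁹)) · ((y⁵)⁹)) · ((x⁴)⁹)) · ((y⁴)⁹)) · ((y⁴)³)    [power of a product]
= ((((y⁻¹⁸ · ((x⁵)⁹)) · ((y⁵)⁹)) · ((x⁴)⁹)) · ((y⁴)⁹)) · ((y⁴)³)    [power of a power]
= ((((y⁻¹⁸ · x⁴⁵) · ((y⁵)⁹)) · ((x⁴)⁹)) · ((y⁴)⁹)) · ((y⁴)³)    [power of a power]
= ((((y⁻¹⁸ · x⁴⁵) · y⁴⁵) · ((x⁴)⁹)) · ((y⁴)⁹)) · ((y⁴)³)    [power of a power]
= ((((y⁻¹⁸ · x⁴⁵) · y⁴⁵) · x³⁶) · ((y⁴)⁹)) · ((y⁴)³)    [power of a power]
= ((((y⁻¹⁸ · x⁴⁵) · y⁴⁵) · x³⁶) · y³⁶) · ((y⁴)³)    [power of a power]
= ((((y⁻¹⁸ · x⁴⁵) · y⁴⁵) · x³⁶) · y³⁶) · y¹²    [power of a power]
= x⁸¹y⁷⁵    [product of powers]

x⁸¹y⁷⁵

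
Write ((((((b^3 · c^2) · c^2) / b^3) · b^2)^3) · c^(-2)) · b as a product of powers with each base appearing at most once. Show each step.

((((((b^3 · c^2) · c^2) / b^3) · b^2)^3) · c^(-2)) · b
= ((((((b^3 · c^2) · c^2) / b^3)^3) · ((b^2)^3)) · c^(-2)) · b    [power of a product]
= ((((((b^3 · c^2) · c^2)^3) / ((b^3)^3)) · ((b^2)^3)) · c^(-2)) · b    [power of a quotient]
= ((((((b^3 · c^2)^3) · ((c^2)^3)) / ((b^3)^3)) · ((b^2)^3)) · c^(-2)) · b    [power of a product]
= (((((((b^3)^3) · ((c^2)^3)) · ((c^2)^3)) / ((b^3)^3)) · ((b^2)^3)) · c^(-2)) · b    [power of a product]
= (((((b^9 · ((c^2)^3)) · ((c^2)^3)) / ((b^3)^3)) · ((b^2)^3)) · c^(-2)) · b    [power of a power]
= (((((b^9 · c^6) · ((c^2)^3)) / ((b^3)^3)) · ((b^2)^3)) · c^(-2)) · b    [power of a power]
= (((((b^9 · c^6) · c^6) / ((b^3)^3)) · ((b^2)^3)) · c^(-2)) · b    [power of a power]
= (((((b^9 · c^6) · c^6) / b^9) · ((b^2)^3)) · c^(-2)) · b    [power of a power]
= (((((b^9 · c^6) · c^6) / b^9) · b^6) · c^(-2)) · b    [power of a power]
= b^7·c^10    [quotient of powers; product of powers]

b^7·c^10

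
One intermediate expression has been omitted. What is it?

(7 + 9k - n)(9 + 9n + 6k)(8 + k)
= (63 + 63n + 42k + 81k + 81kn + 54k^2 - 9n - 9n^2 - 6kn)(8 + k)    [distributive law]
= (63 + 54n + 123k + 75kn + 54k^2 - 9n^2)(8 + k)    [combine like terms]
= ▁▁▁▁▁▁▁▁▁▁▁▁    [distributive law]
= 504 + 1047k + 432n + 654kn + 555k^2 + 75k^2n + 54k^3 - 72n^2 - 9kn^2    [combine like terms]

After distributive law, the bracketed line is:

504 + 63k + 432n + 54kn + 984k + 123k^2 + 600kn + 75k^2n + 432k^2 + 54k^3 - 72n^2 - 9kn^2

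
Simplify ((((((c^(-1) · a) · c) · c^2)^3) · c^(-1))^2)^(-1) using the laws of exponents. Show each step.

((((((c^(-1) · a) · c) · c^2)^3) · c^(-1))^2)^(-1)
= (((((c^(-1) · a) · c) · c^2)^3) · c^(-1))^(-2)    [power of a power]
= (((((c^(-1) · a) · c) · c^2)^3)^(-2)) · ((c^(-1))^(-2))    [power of a product]
= ((((c^(-1) · a) · c) · c^2)^(-6)) · ((c^(-1))^(-2))    [power of a power]
= ((((c^(-1) · a) · c)^(-6)) · ((c^2)^(-6))) · ((c^(-1))^(-2))    [power of a product]
= ((((c^(-1) · a)^(-6)) · (c^(-6))) · ((c^2)^(-6))) · ((c^(-1))^(-2))    [power of a product]
= (((((c^(-1))^(-6)) · (a^(-6))) · (c^(-6))) · ((c^2)^(-6))) · ((c^(-1))^(-2))    [power of a product]
= (((c^6 · (a^(-6))) · (c^(-6))) · ((c^2)^(-6))) · ((c^(-1))^(-2))    [power of a power]
= (((c^6 · a^(-6)) · c^(-6)) · c^(-12)) · ((c^(-1))^(-2))    [power of a power]
= (((c^6 · a^(-6)) · c^(-6)) · c^(-12)) · c^2    [power of a power]
= a^(-6)c^(-10)    [product of powers]

a^(-6)c^(-10)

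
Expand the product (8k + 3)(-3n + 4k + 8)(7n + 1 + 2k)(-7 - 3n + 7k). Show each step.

(8k + 3)(-3n + 4k + 8)(7n + 1 + 2k)(-7 - 3n + 7k)
= (-24kn + 32k^2 + 64k - 9n + 12k + 24)(7n + 1 + 2k)(-7 - 3n + 7k)    [distributive law]
= (-24kn + 32k^2 + 76k - 9n + 24)(7n + 1 + 2k)(-7 - 3n + 7k)    [combine like terms]
= (-168kn^2 - 24kn - 48k^2n + 224k^2n + 32k^2 + 64k^3 + 532kn + 76k + 152k^2 - 63n^2 - 9n - 18kn + 168n + 24 + 48k)(-7 - 3n + 7k)    [distributive law]
= (-168kn^2 + 490kn + 176k^2n + 184k^2 + 64k^3 + 124k - 63n^2 + 159n + 24)(-7 - 3n + 7k)    [combine like terms]
= 1176kn^2 + 504kn^3 - 1176k^2n^2 - 3430kn - 1470kn^2 + 3430k^2n - 1232k^2n - 528k^2n^2 + 1232k^3n - 1288k^2 - 552k^2n + 1288k^3 - 448k^3 - 192k^3n + 448k^4 - 868k - 372kn + 868k^2 + 441n^2 + 189n^3 - 441kn^2 - 1113n - 477n^2 + 1113kn - 168 - 72n + 168k    [distributive law]
= -735kn^2 + 504kn^3 - 1704k^2n^2 - 2689kn + 1646k^2n + 1040k^3n - 420k^2 + 840k^3 + 448k^4 - 700k - 36n^2 + 189n^3 - 1185n - 168    [combine like terms]

-735kn^2 + 504kn^3 - 1704k^2n^2 - 2689kn + 1646k^2n + 1040k^3n - 420k^2 + 840k^3 + 448k^4 - 700k - 36n^2 + 189n^3 - 1185n - 168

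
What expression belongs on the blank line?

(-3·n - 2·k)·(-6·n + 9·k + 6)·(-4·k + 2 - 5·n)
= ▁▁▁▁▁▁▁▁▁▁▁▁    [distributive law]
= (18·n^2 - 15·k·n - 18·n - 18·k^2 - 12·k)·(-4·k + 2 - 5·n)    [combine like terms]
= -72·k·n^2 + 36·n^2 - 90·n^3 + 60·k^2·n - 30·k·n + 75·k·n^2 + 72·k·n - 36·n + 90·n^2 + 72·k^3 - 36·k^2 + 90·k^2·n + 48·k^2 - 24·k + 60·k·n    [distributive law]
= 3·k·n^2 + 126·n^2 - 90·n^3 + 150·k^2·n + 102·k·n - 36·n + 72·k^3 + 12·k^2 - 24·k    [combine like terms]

After distributive law, the bracketed line is:

(18·n^2 - 27·k·n - 18·n + 12·k·n - 18·k^2 - 12·k)·(-4·k + 2 - 5·n)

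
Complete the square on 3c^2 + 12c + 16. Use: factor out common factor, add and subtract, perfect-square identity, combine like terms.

3c^2 + 12c + 16
= 3(c^2 + 4c) + 16    [factor out 3 from the c-terms]
= 3(c^2 + 4c + 4 - 4) + 16    [add and subtract 4 inside the bracket]
= 3(c + 2)^2 - 12 + 16    [perfect-square identity]
= 3(c + 2)^2 + 4    [combine constants]

3(c + 2)^2 + 4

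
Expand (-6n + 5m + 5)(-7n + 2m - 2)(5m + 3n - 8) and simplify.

69mn^2 + 126n^3 - 405n^2 - 205m^2n + 261mn + 154n + 50m^3 - 80m^2 - 50m + 80

(-6n + 5m + 5)(-7n + 2m - 2)(5m + 3n - 8)
= (42n^2 - 12mn + 12n - 35mn + 10m^2 - 10m - 35n + 10m - 10)(5m + 3n - 8)    [distributive law]
= (42n^2 - 47mn - 23n + 10m^2 - 10)(5m + 3n - 8)    [combine like terms]
= 210mn^2 + 126n^3 - 336n^2 - 235m^2n - 141mn^2 + 376mn - 115mn - 69n^2 + 184n + 50m^3 + 30m^2n - 80m^2 - 50m - 30n + 80    [distributive law]
= 69mn^2 + 126n^3 - 405n^2 - 205m^2n + 261mn + 154n + 50m^3 - 80m^2 - 50m + 80    [combine like terms]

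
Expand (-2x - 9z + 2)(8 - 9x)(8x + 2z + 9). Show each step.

(-2x - 9z + 2)(8 - 9x)(8x + 2z + 9)
= (-16x + 18x² - 72z + 81xz + 16 - 18x)(8x + 2z + 9)    [distributive law]
= (-34x + 18x² - 72z + 81xz + 16)(8x + 2z + 9)    [combine like terms]
= -272x² - 68xz - 306x + 144x³ + 36x²z + 162x² - 576xz - 144z² - 648z + 648x²z + 162xz² + 729xz + 128x + 32z + 144    [distributive law]
= -110x² + 85xz - 178x + 144x³ + 684x²z - 144z² - 616z + 162xz² + 144    [combine like terms]

-110x² + 85xz - 178x + 144x³ + 684x²z - 144z² - 616z + 162xz² + 144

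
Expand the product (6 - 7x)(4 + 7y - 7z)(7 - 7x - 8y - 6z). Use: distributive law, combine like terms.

168 - 364x + 102y - 438z - 413xy - 336y^2 + 84yz + 805xz + 252z^2 + 196x^2 + 343x^2y + 392xy^2 - 98xyz - 343x^2z - 294xz^2

(6 - 7x)(4 + 7y - 7z)(7 - 7x - 8y - 6z)
= (24 + 42y - 42z - 28x - 49xy + 49xz)(7 - 7x - 8y - 6z)    [distributive law]
= 168 - 168x - 192y - 144z + 294y - 294xy - 336y^2 - 252yz - 294z + 294xz + 336yz + 252z^2 - 196x + 196x^2 + 224xy + 168xz - 343xy + 343x^2y + 392xy^2 + 294xyz + 343xz - 343x^2z - 392xyz - 294xz^2    [distributive law]
= 168 - 364x + 102y - 438z - 413xy - 336y^2 + 84yz + 805xz + 252z^2 + 196x^2 + 343x^2y + 392xy^2 - 98xyz - 343x^2z - 294xz^2    [combine like terms]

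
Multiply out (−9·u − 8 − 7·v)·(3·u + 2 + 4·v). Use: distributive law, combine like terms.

(−9·u − 8 − 7·v)·(3·u + 2 + 4·v)
= −27·u^2 − 18·u − 36·u·v − 24·u − 16 − 32·v − 21·u·v − 14·v − 28·v^2    [distributive law]
= −27·u^2 − 42·u − 57·u·v − 16 − 46·v − 28·v^2    [combine like terms]

−27·u^2 − 42·u − 57·u·v − 16 − 46·v − 28·v^2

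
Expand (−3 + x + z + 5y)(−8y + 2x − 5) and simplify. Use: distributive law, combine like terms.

−y − 11x + 15 + 2xy + 2x² − 8yz + 2xz − 5z − 40y²

(−3 + x + z + 5y)(−8y + 2x − 5)
= 24y − 6x + 15 − 8xy + 2x² − 5x − 8yz + 2xz − 5z − 40y² + 10xy − 25y    [distributive law]
= −y − 11x + 15 + 2xy + 2x² − 8yz + 2xz − 5z − 40y²    [combine like terms]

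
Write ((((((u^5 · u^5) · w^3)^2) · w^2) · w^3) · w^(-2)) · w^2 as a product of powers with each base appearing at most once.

((((((u^5 · u^5) · w^3)^2) · w^2) · w^3) · w^(-2)) · w^2
= ((((((u^5 · u^5)^2) · ((w^3)^2)) · w^2) · w^3) · w^(-2)) · w^2    [power of a product]
= (((((((u^5)^2) · ((u^5)^2)) · ((w^3)^2)) · w^2) · w^3) · w^(-2)) · w^2    [power of a product]
= (((((u^10 · ((u^5)^2)) · ((w^3)^2)) · w^2) · w^3) · w^(-2)) · w^2    [power of a power]
= (((((u^10 · u^10) · ((w^3)^2)) · w^2) · w^3) · w^(-2)) · w^2    [power of a power]
= ((((u^20 · ((w^3)^2)) · w^2) · w^3) · w^(-2)) · w^2    [product of powers]
= ((((u^20 · w^6) · w^2) · w^3) · w^(-2)) · w^2    [power of a power]
= u^20w^11    [product of powers]

u^20w^11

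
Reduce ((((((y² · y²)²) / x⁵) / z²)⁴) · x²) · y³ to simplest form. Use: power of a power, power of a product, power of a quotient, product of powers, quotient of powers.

((((((y² · y²)²) / x⁵) / z²)⁴) · x²) · y³
= ((((((y² · y²)²) / x⁵)⁴) / ((z²)⁴)) · x²) · y³    [power of a quotient]
= ((((((y² · y²)²)⁴) / ((x⁵)⁴)) / ((z²)⁴)) · x²) · y³    [power of a quotient]
= (((((y² · y²)⁸) / ((x⁵)⁴)) / ((z²)⁴)) · x²) · y³    [power of a power]
= ((((((y²)⁸) · ((y²)⁸)) / ((x⁵)⁴)) / ((z²)⁴)) · x²) · y³    [power of a product]
= ((((y¹⁶ · ((y²)⁸)) / ((x⁵)⁴)) / ((z²)⁴)) · x²) · y³    [power of a power]
= ((((y¹⁶ · y¹⁶) / ((x⁵)⁴)) / ((z²)⁴)) · x²) · y³    [power of a power]
= (((y³² / ((x⁵)⁴)) / ((z²)⁴)) · x²) · y³    [product of powers]
= (((y³² / x²⁰) / ((z²)⁴)) · x²) · y³    [power of a power]
= (((y³² / x²⁰) / z⁸) · x²) · y³    [power of a power]
= x⁻¹⁸y³⁵z⁻⁸    [quotient of powers; product of powers]

x⁻¹⁸y³⁵z⁻⁸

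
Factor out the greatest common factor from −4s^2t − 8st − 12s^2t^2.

−4s^2t − 8st − 12s^2t^2
= 4(−s^2t − 2st − 3s^2t^2)    [factor out 4]
= 4st(−s − 2 − 3st)    [factor out st]

4st(−s − 2 − 3st)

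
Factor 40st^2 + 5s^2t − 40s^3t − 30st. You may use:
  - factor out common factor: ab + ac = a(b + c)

40st^2 + 5s^2t − 40s^3t − 30st
= 5(8st^2 + s^2t − 8s^3t − 6st)    [factor out 5]
= 5st(8t + s − 8s^2 − 6)    [factor out st]

5st(8t + s − 8s^2 − 6)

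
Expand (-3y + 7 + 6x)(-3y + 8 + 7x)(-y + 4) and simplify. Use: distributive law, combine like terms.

-9y³ + 81y² - 236y + 39xy² - 253xy + 224 + 388x - 42x²y + 168x²

(-3y + 7 + 6x)(-3y + 8 + 7x)(-y + 4)
= (9y² - 24y - 21xy - 21y + 56 + 49x - 18xy + 48x + 42x²)(-y + 4)    [distributive law]
= (9y² - 45y - 39xy + 56 + 97x + 42x²)(-y + 4)    [combine like terms]
= -9y³ + 36y² + 45y² - 180y + 39xy² - 156xy - 56y + 224 - 97xy + 388x - 42x²y + 168x²    [distributive law]
= -9y³ + 81y² - 236y + 39xy² - 253xy + 224 + 388x - 42x²y + 168x²    [combine like terms]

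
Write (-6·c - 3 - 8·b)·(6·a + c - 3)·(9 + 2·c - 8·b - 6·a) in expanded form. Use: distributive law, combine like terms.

-450·a·c - 36·a·c^2 + 240·a·b·c + 216·a^2·c - 24·c^2 - 12·c^3 + 32·b·c^2 + 153·c - 144·b·c - 216·a - 432·a·b + 108·a^2 + 81 + 144·b + 384·a·b^2 + 288·a^2·b + 64·b^2·c - 192·b^2

(-6·c - 3 - 8·b)·(6·a + c - 3)·(9 + 2·c - 8·b - 6·a)
= (-36·a·c - 6·c^2 + 18·c - 18·a - 3·c + 9 - 48·a·b - 8·b·c + 24·b)·(9 + 2·c - 8·b - 6·a)    [distributive law]
= (-36·a·c - 6·c^2 + 15·c - 18·a + 9 - 48·a·b - 8·b·c + 24·b)·(9 + 2·c - 8·b - 6·a)    [combine like terms]
= -324·a·c - 72·a·c^2 + 288·a·b·c + 216·a^2·c - 54·c^2 - 12·c^3 + 48·b·c^2 + 36·a·c^2 + 135·c + 30·c^2 - 120·b·c - 90·a·c - 162·a - 36·a·c + 144·a·b + 108·a^2 + 81 + 18·c - 72·b - 54·a - 432·a·b - 96·a·b·c + 384·a·b^2 + 288·a^2·b - 72·b·c - 16·b·c^2 + 64·b^2·c + 48·a·b·c + 216·b + 48·b·c - 192·b^2 - 144·a·b    [distributive law]
= -450·a·c - 36·a·c^2 + 240·a·b·c + 216·a^2·c - 24·c^2 - 12·c^3 + 32·b·c^2 + 153·c - 144·b·c - 216·a - 432·a·b + 108·a^2 + 81 + 144·b + 384·a·b^2 + 288·a^2·b + 64·b^2·c - 192·b^2    [combine like terms]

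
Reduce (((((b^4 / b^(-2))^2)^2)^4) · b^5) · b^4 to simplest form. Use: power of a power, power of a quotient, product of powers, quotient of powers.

b^105

(((((b^4 / b^(-2))^2)^2)^4) · b^5) · b^4
= ((((b^4 / b^(-2))^2)^8) · b^5) · b^4    [power of a power]
= (((b^4 / b^(-2))^16) · b^5) · b^4    [power of a power]
= ((((b^4)^16) / ((b^(-2))^16)) · b^5) · b^4    [power of a quotient]
= ((b^64 / ((b^(-2))^16)) · b^5) · b^4    [power of a power]
= ((b^64 / b^(-32)) · b^5) · b^4    [power of a power]
= (b^96 · b^5) · b^4    [quotient of powers]
= b^101 · b^4    [product of powers]
= b^105    [product of powers]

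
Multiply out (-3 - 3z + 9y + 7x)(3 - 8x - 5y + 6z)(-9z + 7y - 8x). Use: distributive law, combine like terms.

(-3 - 3z + 9y + 7x)(3 - 8x - 5y + 6z)(-9z + 7y - 8x)
= (-9 + 24x + 15y - 18z - 9z + 24xz + 15yz - 18z² + 27y - 72xy - 45y² + 54yz + 21x - 56x² - 35xy + 42xz)(-9z + 7y - 8x)    [distributive law]
= (-9 + 45x + 42y - 27z + 66xz + 69yz - 18z² - 107xy - 45y² - 56x²)(-9z + 7y - 8x)    [combine like terms]
= 81z - 63y + 72x - 405xz + 315xy - 360x² - 378yz + 294y² - 336xy + 243z² - 189yz + 216xz - 594xz² + 462xyz - 528x²z - 621yz² + 483y²z - 552xyz + 162z³ - 126yz² + 144xz² + 963xyz - 749xy² + 856x²y + 405y²z - 315y³ + 360xy² + 504x²z - 392x²y + 448x³    [distributive law]
= 81z - 63y + 72x - 189xz - 21xy - 360x² - 567yz + 294y² + 243z² - 450xz² + 873xyz - 24x²z - 747yz² + 888y²z + 162z³ - 389xy² + 464x²y - 315y³ + 448x³    [combine like terms]

81z - 63y + 72x - 189xz - 21xy - 360x² - 567yz + 294y² + 243z² - 450xz² + 873xyz - 24x²z - 747yz² + 888y²z + 162z³ - 389xy² + 464x²y - 315y³ + 448x³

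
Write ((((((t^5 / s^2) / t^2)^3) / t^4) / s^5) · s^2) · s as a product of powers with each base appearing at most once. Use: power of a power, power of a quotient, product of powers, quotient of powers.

((((((t^5 / s^2) / t^2)^3) / t^4) / s^5) · s^2) · s
= ((((((t^5 / s^2)^3) / ((t^2)^3)) / t^4) / s^5) · s^2) · s    [power of a quotient]
= (((((((t^5)^3) / ((s^2)^3)) / ((t^2)^3)) / t^4) / s^5) · s^2) · s    [power of a quotient]
= (((((t^15 / ((s^2)^3)) / ((t^2)^3)) / t^4) / s^5) · s^2) · s    [power of a power]
= (((((t^15 / s^6) / ((t^2)^3)) / t^4) / s^5) · s^2) · s    [power of a power]
= (((((t^15 / s^6) / t^6) / t^4) / s^5) · s^2) · s    [power of a power]
= s^(-8)·t^5    [quotient of powers; product of powers]

s^(-8)·t^5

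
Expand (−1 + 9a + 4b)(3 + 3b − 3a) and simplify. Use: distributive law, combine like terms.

−3 + 9b + 30a + 15ab − 27a^2 + 12b^2

(−1 + 9a + 4b)(3 + 3b − 3a)
= −3 − 3b + 3a + 27a + 27ab − 27a^2 + 12b + 12b^2 − 12ab    [distributive law]
= −3 + 9b + 30a + 15ab − 27a^2 + 12b^2    [combine like terms]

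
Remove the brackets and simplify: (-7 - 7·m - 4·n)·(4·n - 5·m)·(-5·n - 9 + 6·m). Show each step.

(-7 - 7·m - 4·n)·(4·n - 5·m)·(-5·n - 9 + 6·m)
= (-28·n + 35·m - 28·m·n + 35·m^2 - 16·n^2 + 20·m·n)·(-5·n - 9 + 6·m)    [distributive law]
= (-28·n + 35·m - 8·m·n + 35·m^2 - 16·n^2)·(-5·n - 9 + 6·m)    [combine like terms]
= 140·n^2 + 252·n - 168·m·n - 175·m·n - 315·m + 210·m^2 + 40·m·n^2 + 72·m·n - 48·m^2·n - 175·m^2·n - 315·m^2 + 210·m^3 + 80·n^3 + 144·n^2 - 96·m·n^2    [distributive law]
= 284·n^2 + 252·n - 271·m·n - 315·m - 105·m^2 - 56·m·n^2 - 223·m^2·n + 210·m^3 + 80·n^3    [combine like terms]

284·n^2 + 252·n - 271·m·n - 315·m - 105·m^2 - 56·m·n^2 - 223·m^2·n + 210·m^3 + 80·n^3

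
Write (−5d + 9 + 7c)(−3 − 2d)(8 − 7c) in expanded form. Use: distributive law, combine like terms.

−24d − 91cd + 80d^2 − 70cd^2 − 216 + 21c + 147c^2 + 98c^2d

(−5d + 9 + 7c)(−3 − 2d)(8 − 7c)
= (15d + 10d^2 − 27 − 18d − 21c − 14cd)(8 − 7c)    [distributive law]
= (−3d + 10d^2 − 27 − 21c − 14cd)(8 − 7c)    [combine like terms]
= −24d + 21cd + 80d^2 − 70cd^2 − 216 + 189c − 168c + 147c^2 − 112cd + 98c^2d    [distributive law]
= −24d − 91cd + 80d^2 − 70cd^2 − 216 + 21c + 147c^2 + 98c^2d    [combine like terms]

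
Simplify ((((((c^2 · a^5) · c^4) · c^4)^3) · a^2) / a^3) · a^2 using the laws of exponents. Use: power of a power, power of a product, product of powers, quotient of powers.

((((((c^2 · a^5) · c^4) · c^4)^3) · a^2) / a^3) · a^2
= ((((((c^2 · a^5) · c^4)^3) · ((c^4)^3)) · a^2) / a^3) · a^2    [power of a product]
= ((((((c^2 · a^5)^3) · ((c^4)^3)) · ((c^4)^3)) · a^2) / a^3) · a^2    [power of a product]
= (((((((c^2)^3) · ((a^5)^3)) · ((c^4)^3)) · ((c^4)^3)) · a^2) / a^3) · a^2    [power of a product]
= (((((c^6 · ((a^5)^3)) · ((c^4)^3)) · ((c^4)^3)) · a^2) / a^3) · a^2    [power of a power]
= (((((c^6 · a^15) · ((c^4)^3)) · ((c^4)^3)) · a^2) / a^3) · a^2    [power of a power]
= (((((c^6 · a^15) · c^12) · ((c^4)^3)) · a^2) / a^3) · a^2    [power of a power]
= (((((c^6 · a^15) · c^12) · c^12) · a^2) / a^3) · a^2    [power of a power]
= a^16c^30    [quotient of powers; product of powers]

a^16c^30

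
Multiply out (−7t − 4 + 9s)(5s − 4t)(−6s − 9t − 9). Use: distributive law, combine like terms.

(−7t − 4 + 9s)(5s − 4t)(−6s − 9t − 9)
= (−35st + 28t^2 − 20s + 16t + 45s^2 − 36st)(−6s − 9t − 9)    [distributive law]
= (−71st + 28t^2 − 20s + 16t + 45s^2)(−6s − 9t − 9)    [combine like terms]
= 426s^2t + 639st^2 + 639st − 168st^2 − 252t^3 − 252t^2 + 120s^2 + 180st + 180s − 96st − 144t^2 − 144t − 270s^3 − 405s^2t − 405s^2    [distributive law]
= 21s^2t + 471st^2 + 723st − 252t^3 − 396t^2 − 285s^2 + 180s − 144t − 270s^3    [combine like terms]

21s^2t + 471st^2 + 723st − 252t^3 − 396t^2 − 285s^2 + 180s − 144t − 270s^3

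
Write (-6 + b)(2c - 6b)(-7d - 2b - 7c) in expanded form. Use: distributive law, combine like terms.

(-6 + b)(2c - 6b)(-7d - 2b - 7c)
= (-12c + 36b + 2bc - 6b²)(-7d - 2b - 7c)    [distributive law]
= 84cd + 24bc + 84c² - 252bd - 72b² - 252bc - 14bcd - 4b²c - 14bc² + 42b²d + 12b³ + 42b²c    [distributive law]
= 84cd - 228bc + 84c² - 252bd - 72b² - 14bcd + 38b²c - 14bc² + 42b²d + 12b³    [combine like terms]

84cd - 228bc + 84c² - 252bd - 72b² - 14bcd + 38b²c - 14bc² + 42b²d + 12b³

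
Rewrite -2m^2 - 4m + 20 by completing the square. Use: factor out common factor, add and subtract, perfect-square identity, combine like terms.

-2(m + 1)^2 + 22

-2m^2 - 4m + 20
= -2(m^2 + 2m) + 20    [factor out -2 from the m-terms]
= -2(m^2 + 2m + 1 - 1) + 20    [add and subtract 1 inside the bracket]
= -2(m + 1)^2 + 2 + 20    [perfect-square identity]
= -2(m + 1)^2 + 22    [combine constants]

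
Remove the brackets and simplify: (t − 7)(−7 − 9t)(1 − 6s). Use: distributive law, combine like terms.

(t − 7)(−7 − 9t)(1 − 6s)
= (−7t − 9t² + 49 + 63t)(1 − 6s)    [distributive law]
= (56t − 9t² + 49)(1 − 6s)    [combine like terms]
= 56t − 336st − 9t² + 54st² + 49 − 294s    [distributive law]

56t − 336st − 9t² + 54st² + 49 − 294s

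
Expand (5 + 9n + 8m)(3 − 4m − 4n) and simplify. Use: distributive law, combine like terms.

(5 + 9n + 8m)(3 − 4m − 4n)
= 15 − 20m − 20n + 27n − 36mn − 36n² + 24m − 32m² − 32mn    [distributive law]
= 15 + 4m + 7n − 68mn − 36n² − 32m²    [combine like terms]

15 + 4m + 7n − 68mn − 36n² − 32m²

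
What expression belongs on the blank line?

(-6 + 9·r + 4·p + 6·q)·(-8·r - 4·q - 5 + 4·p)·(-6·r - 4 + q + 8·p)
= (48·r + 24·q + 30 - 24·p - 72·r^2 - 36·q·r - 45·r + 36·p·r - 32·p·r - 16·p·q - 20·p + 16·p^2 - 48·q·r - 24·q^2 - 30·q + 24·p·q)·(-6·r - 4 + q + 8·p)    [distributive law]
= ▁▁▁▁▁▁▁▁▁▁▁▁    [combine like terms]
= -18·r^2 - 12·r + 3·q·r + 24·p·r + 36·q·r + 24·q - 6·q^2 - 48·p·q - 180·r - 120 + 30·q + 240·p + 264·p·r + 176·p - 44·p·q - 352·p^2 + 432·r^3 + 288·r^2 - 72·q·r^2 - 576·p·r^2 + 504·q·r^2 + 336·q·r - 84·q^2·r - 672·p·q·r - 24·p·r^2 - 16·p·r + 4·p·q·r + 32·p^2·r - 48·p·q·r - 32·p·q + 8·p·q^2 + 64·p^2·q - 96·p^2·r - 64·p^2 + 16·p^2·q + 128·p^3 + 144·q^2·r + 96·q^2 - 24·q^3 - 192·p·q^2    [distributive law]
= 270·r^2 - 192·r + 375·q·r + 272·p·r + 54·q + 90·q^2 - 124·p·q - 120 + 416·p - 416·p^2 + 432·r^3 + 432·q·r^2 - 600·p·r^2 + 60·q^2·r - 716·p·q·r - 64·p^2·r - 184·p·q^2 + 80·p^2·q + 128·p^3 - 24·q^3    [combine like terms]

Applying combine like terms to the line above:

(3·r - 6·q + 30 - 44·p - 72·r^2 - 84·q·r + 4·p·r + 8·p·q + 16·p^2 - 24·q^2)·(-6·r - 4 + q + 8·p)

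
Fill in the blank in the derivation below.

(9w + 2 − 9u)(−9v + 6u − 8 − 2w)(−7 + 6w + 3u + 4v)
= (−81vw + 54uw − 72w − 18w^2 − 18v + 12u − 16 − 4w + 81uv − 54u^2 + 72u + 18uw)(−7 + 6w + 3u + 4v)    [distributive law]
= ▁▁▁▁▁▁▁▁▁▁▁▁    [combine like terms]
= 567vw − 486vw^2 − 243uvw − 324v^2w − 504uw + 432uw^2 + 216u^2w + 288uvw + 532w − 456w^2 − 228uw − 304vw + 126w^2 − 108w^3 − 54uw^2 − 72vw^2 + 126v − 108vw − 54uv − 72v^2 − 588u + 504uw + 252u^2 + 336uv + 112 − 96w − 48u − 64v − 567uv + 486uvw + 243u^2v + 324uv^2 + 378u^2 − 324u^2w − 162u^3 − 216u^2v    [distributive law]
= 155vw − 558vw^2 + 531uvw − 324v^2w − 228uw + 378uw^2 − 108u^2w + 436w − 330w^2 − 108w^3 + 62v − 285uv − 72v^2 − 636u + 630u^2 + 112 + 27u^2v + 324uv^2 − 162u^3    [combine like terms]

By combine like terms:

(−81vw + 72uw − 76w − 18w^2 − 18v + 84u − 16 + 81uv − 54u^2)(−7 + 6w + 3u + 4v)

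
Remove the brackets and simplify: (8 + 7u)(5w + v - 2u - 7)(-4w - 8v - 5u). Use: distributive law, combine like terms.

(8 + 7u)(5w + v - 2u - 7)(-4w - 8v - 5u)
= (40w + 8v - 16u - 56 + 35uw + 7uv - 14u^2 - 49u)(-4w - 8v - 5u)    [distributive law]
= (40w + 8v - 65u - 56 + 35uw + 7uv - 14u^2)(-4w - 8v - 5u)    [combine like terms]
= -160w^2 - 320vw - 200uw - 32vw - 64v^2 - 40uv + 260uw + 520uv + 325u^2 + 224w + 448v + 280u - 140uw^2 - 280uvw - 175u^2w - 28uvw - 56uv^2 - 35u^2v + 56u^2w + 112u^2v + 70u^3    [distributive law]
= -160w^2 - 352vw + 60uw - 64v^2 + 480uv + 325u^2 + 224w + 448v + 280u - 140uw^2 - 308uvw - 119u^2w - 56uv^2 + 77u^2v + 70u^3    [combine like terms]

-160w^2 - 352vw + 60uw - 64v^2 + 480uv + 325u^2 + 224w + 448v + 280u - 140uw^2 - 308uvw - 119u^2w - 56uv^2 + 77u^2v + 70u^3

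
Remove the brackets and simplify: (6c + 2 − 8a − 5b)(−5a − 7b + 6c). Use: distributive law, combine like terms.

(6c + 2 − 8a − 5b)(−5a − 7b + 6c)
= −30ac − 42bc + 36c² − 10a − 14b + 12c + 40a² + 56ab − 48ac + 25ab + 35b² − 30bc    [distributive law]
= −78ac − 72bc + 36c² − 10a − 14b + 12c + 40a² + 81ab + 35b²    [combine like terms]

−78ac − 72bc + 36c² − 10a − 14b + 12c + 40a² + 81ab + 35b²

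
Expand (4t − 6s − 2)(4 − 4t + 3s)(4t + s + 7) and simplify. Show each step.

(4t − 6s − 2)(4 − 4t + 3s)(4t + s + 7)
= (16t − 16t^2 + 12st − 24s + 24st − 18s^2 − 8 + 8t − 6s)(4t + s + 7)    [distributive law]
= (24t − 16t^2 + 36st − 30s − 18s^2 − 8)(4t + s + 7)    [combine like terms]
= 96t^2 + 24st + 168t − 64t^3 − 16st^2 − 112t^2 + 144st^2 + 36s^2t + 252st − 120st − 30s^2 − 210s − 72s^2t − 18s^3 − 126s^2 − 32t − 8s − 56    [distributive law]
= −16t^2 + 156st + 136t − 64t^3 + 128st^2 − 36s^2t − 156s^2 − 218s − 18s^3 − 56    [combine like terms]

−16t^2 + 156st + 136t − 64t^3 + 128st^2 − 36s^2t − 156s^2 − 218s − 18s^3 − 56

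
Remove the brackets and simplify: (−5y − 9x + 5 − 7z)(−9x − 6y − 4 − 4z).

99xy + 30y² − 10y + 62yz + 81x² − 9x + 99xz − 20 + 8z + 28z²

(−5y − 9x + 5 − 7z)(−9x − 6y − 4 − 4z)
= 45xy + 30y² + 20y + 20yz + 81x² + 54xy + 36x + 36xz − 45x − 30y − 20 − 20z + 63xz + 42yz + 28z + 28z²    [distributive law]
= 99xy + 30y² − 10y + 62yz + 81x² − 9x + 99xz − 20 + 8z + 28z²    [combine like terms]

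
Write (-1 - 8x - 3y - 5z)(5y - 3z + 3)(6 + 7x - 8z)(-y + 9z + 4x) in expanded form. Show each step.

84y² - 708yz - 171xy - 22xy² - 3230xyz - 1184x²y - 826y²z - 42yz² - 432z² - 1677xz + 3012xz² - 504x²z + 1674z³ + 18y - 162z - 72x - 660x² - 140x²y² - 1856x²yz - 1120x³y - 673xy²z + 2471xyz² + 1164x²z² + 672x³z - 1263xz³ - 672x³ + 90y³ + 105xy³ - 120y³z + 952y²z² + 1272yz³ - 1080z⁴

(-1 - 8x - 3y - 5z)(5y - 3z + 3)(6 + 7x - 8z)(-y + 9z + 4x)
= (-5y + 3z - 3 - 40xy + 24xz - 24x - 15y² + 9yz - 9y - 25yz + 15z² - 15z)(6 + 7x - 8z)(-y + 9z + 4x)    [distributive law]
= (-14y - 12z - 3 - 40xy + 24xz - 24x - 15y² - 16yz + 15z²)(6 + 7x - 8z)(-y + 9z + 4x)    [combine like terms]
= (-84y - 98xy + 112yz - 72z - 84xz + 96z² - 18 - 21x + 24z - 240xy - 280x²y + 320xyz + 144xz + 168x²z - 192xz² - 144x - 168x² + 192xz - 90y² - 105xy² + 120y²z - 96yz - 112xyz + 128yz² + 90z² + 105xz² - 120z³)(-y + 9z + 4x)    [distributive law]
= (-84y - 338xy + 16yz - 48z + 252xz + 186z² - 18 - 165x - 280x²y + 208xyz + 168x²z - 87xz² - 168x² - 90y² - 105xy² + 120y²z + 128yz² - 120z³)(-y + 9z + 4x)    [combine like terms]
= 84y² - 756yz - 336xy + 338xy² - 3042xyz - 1352x²y - 16y²z + 144yz² + 64xyz + 48yz - 432z² - 192xz - 252xyz + 2268xz² + 1008x²z - 186yz² + 1674z³ + 744xz² + 18y - 162z - 72x + 165xy - 1485xz - 660x² + 280x²y² - 2520x²yz - 1120x³y - 208xy²z + 1872xyz² + 832x²yz - 168x²yz + 1512x²z² + 672x³z + 87xyz² - 783xz³ - 348x²z² + 168x²y - 1512x²z - 672x³ + 90y³ - 810y²z - 360xy² + 105xy³ - 945xy²z - 420x²y² - 120y³z + 1080y²z² + 480xy²z - 128y²z² + 1152yz³ + 512xyz² + 120yz³ - 1080z⁴ - 480xz³    [distributive law]
= 84y² - 708yz - 171xy - 22xy² - 3230xyz - 1184x²y - 826y²z - 42yz² - 432z² - 1677xz + 3012xz² - 504x²z + 1674z³ + 18y - 162z - 72x - 660x² - 140x²y² - 1856x²yz - 1120x³y - 673xy²z + 2471xyz² + 1164x²z² + 672x³z - 1263xz³ - 672x³ + 90y³ + 105xy³ - 120y³z + 952y²z² + 1272yz³ - 1080z⁴    [combine like terms]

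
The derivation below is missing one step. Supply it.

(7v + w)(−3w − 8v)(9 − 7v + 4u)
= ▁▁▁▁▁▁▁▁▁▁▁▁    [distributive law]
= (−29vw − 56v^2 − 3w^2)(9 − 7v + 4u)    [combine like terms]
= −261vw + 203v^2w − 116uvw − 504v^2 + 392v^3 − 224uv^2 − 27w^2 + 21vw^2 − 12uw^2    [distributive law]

After distributive law, the bracketed line is:

(−21vw − 56v^2 − 3w^2 − 8vw)(9 − 7v + 4u)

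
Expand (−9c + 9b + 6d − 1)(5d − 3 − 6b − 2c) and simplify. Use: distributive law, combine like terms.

−57cd + 29c + 36bc + 18c² + 9bd − 21b − 54b² + 30d² − 23d + 3

(−9c + 9b + 6d − 1)(5d − 3 − 6b − 2c)
= −45cd + 27c + 54bc + 18c² + 45bd − 27b − 54b² − 18bc + 30d² − 18d − 36bd − 12cd − 5d + 3 + 6b + 2c    [distributive law]
= −57cd + 29c + 36bc + 18c² + 9bd − 21b − 54b² + 30d² − 23d + 3    [combine like terms]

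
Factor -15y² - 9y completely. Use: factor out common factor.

-15y² - 9y
= 3(-5y² - 3y)    [factor out 3]
= 3y(-5y - 3)    [factor out y]

3y(-5y - 3)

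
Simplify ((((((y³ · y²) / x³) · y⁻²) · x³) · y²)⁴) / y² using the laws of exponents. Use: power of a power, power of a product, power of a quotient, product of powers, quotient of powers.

y¹⁸

((((((y³ · y²) / x³) · y⁻²) · x³) · y²)⁴) / y²
= ((((((y³ · y²) / x³) · y⁻²) · x³)⁴) · ((y²)⁴)) / y²    [power of a product]
= ((((((y³ · y²) / x³) · y⁻²)⁴) · ((x³)⁴)) · ((y²)⁴)) / y²    [power of a product]
= ((((((y³ · y²) / x³)⁴) · ((y⁻²)⁴)) · ((x³)⁴)) · ((y²)⁴)) / y²    [power of a product]
= ((((((y³ · y²)⁴) / ((x³)⁴)) · ((y⁻²)⁴)) · ((x³)⁴)) · ((y²)⁴)) / y²    [power of a quotient]
= (((((((y³)⁴) · ((y²)⁴)) / ((x³)⁴)) · ((y⁻²)⁴)) · ((x³)⁴)) · ((y²)⁴)) / y²    [power of a product]
= (((((y¹² · ((y²)⁴)) / ((x³)⁴)) · ((y⁻²)⁴)) · ((x³)⁴)) · ((y²)⁴)) / y²    [power of a power]
= (((((y¹² · y⁸) / ((x³)⁴)) · ((y⁻²)⁴)) · ((x³)⁴)) · ((y²)⁴)) / y²    [power of a power]
= ((((y²⁰ / ((x³)⁴)) · ((y⁻²)⁴)) · ((x³)⁴)) · ((y²)⁴)) / y²    [product of powers]
= ((((y²⁰ / x¹²) · ((y⁻²)⁴)) · ((x³)⁴)) · ((y²)⁴)) / y²    [power of a power]
= ((((y²⁰ / x¹²) · y⁻⁸) · ((x³)⁴)) · ((y²)⁴)) / y²    [power of a power]
= ((((y²⁰ / x¹²) · y⁻⁸) · x¹²) · ((y²)⁴)) / y²    [power of a power]
= ((((y²⁰ / x¹²) · y⁻⁸) · x¹²) · y⁸) / y²    [power of a power]
= y¹⁸    [quotient of powers; product of powers]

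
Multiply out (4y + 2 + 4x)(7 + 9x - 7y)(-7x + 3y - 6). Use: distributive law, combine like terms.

-8xy + 210y^2 - 42y + 52x^2y + 220xy^2 - 84y^3 - 374x - 84 - 538x^2 - 252x^3

(4y + 2 + 4x)(7 + 9x - 7y)(-7x + 3y - 6)
= (28y + 36xy - 28y^2 + 14 + 18x - 14y + 28x + 36x^2 - 28xy)(-7x + 3y - 6)    [distributive law]
= (14y + 8xy - 28y^2 + 14 + 46x + 36x^2)(-7x + 3y - 6)    [combine like terms]
= -98xy + 42y^2 - 84y - 56x^2y + 24xy^2 - 48xy + 196xy^2 - 84y^3 + 168y^2 - 98x + 42y - 84 - 322x^2 + 138xy - 276x - 252x^3 + 108x^2y - 216x^2    [distributive law]
= -8xy + 210y^2 - 42y + 52x^2y + 220xy^2 - 84y^3 - 374x - 84 - 538x^2 - 252x^3    [combine like terms]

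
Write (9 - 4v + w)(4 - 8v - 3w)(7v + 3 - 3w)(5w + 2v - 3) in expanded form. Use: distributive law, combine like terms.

-759vw + 1536v² + 252v + 1071w - 324 - 1065w² - 2166v²w - 1712v³ + 794vw² + 273w³ + 984v³w + 448v⁴ - 406v²w² - 147vw³ + 45w⁴

(9 - 4v + w)(4 - 8v - 3w)(7v + 3 - 3w)(5w + 2v - 3)
= (36 - 72v - 27w - 16v + 32v² + 12vw + 4w - 8vw - 3w²)(7v + 3 - 3w)(5w + 2v - 3)    [distributive law]
= (36 - 88v - 23w + 32v² + 4vw - 3w²)(7v + 3 - 3w)(5w + 2v - 3)    [combine like terms]
= (252v + 108 - 108w - 616v² - 264v + 264vw - 161vw - 69w + 69w² + 224v³ + 96v² - 96v²w + 28v²w + 12vw - 12vw² - 21vw² - 9w² + 9w³)(5w + 2v - 3)    [distributive law]
= (-12v + 108 - 177w - 520v² + 115vw + 60w² + 224v³ - 68v²w - 33vw² + 9w³)(5w + 2v - 3)    [combine like terms]
= -60vw - 24v² + 36v + 540w + 216v - 324 - 885w² - 354vw + 531w - 2600v²w - 1040v³ + 1560v² + 575vw² + 230v²w - 345vw + 300w³ + 120vw² - 180w² + 1120v³w + 448v⁴ - 672v³ - 340v²w² - 136v³w + 204v²w - 165vw³ - 66v²w² + 99vw² + 45w⁴ + 18vw³ - 27w³    [distributive law]
= -759vw + 1536v² + 252v + 1071w - 324 - 1065w² - 2166v²w - 1712v³ + 794vw² + 273w³ + 984v³w + 448v⁴ - 406v²w² - 147vw³ + 45w⁴    [combine like terms]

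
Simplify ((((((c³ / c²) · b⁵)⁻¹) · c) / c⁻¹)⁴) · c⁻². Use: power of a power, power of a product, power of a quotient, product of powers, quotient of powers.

((((((c³ / c²) · b⁵)⁻¹) · c) / c⁻¹)⁴) · c⁻²
= ((((((c³ / c²) · b⁵)⁻¹) · c)⁴) / ((c⁻¹)⁴)) · c⁻²    [power of a quotient]
= ((((((c³ / c²) · b⁵)⁻¹)⁴) · (c⁴)) / ((c⁻¹)⁴)) · c⁻²    [power of a product]
= (((((c³ / c²) · b⁵)⁻⁴) · (c⁴)) / ((c⁻¹)⁴)) · c⁻²    [power of a power]
= (((((c³ / c²)⁻⁴) · ((b⁵)⁻⁴)) · (c⁴)) / ((c⁻¹)⁴)) · c⁻²    [power of a product]
= ((((((c³)⁻⁴) / ((c²)⁻⁴)) · ((b⁵)⁻⁴)) · (c⁴)) / ((c⁻¹)⁴)) · c⁻²    [power of a quotient]
= ((((c⁻¹² / ((c²)⁻⁴)) · ((b⁵)⁻⁴)) · (c⁴)) / ((c⁻¹)⁴)) · c⁻²    [power of a power]
= ((((c⁻¹² / c⁻⁸) · ((b⁵)⁻⁴)) · (c⁴)) / ((c⁻¹)⁴)) · c⁻²    [power of a power]
= (((c⁻⁴ · ((b⁵)⁻⁴)) · (c⁴)) / ((c⁻¹)⁴)) · c⁻²    [quotient of powers]
= (((c⁻⁴ · b⁻²⁰) · (c⁴)) / ((c⁻¹)⁴)) · c⁻²    [power of a power]
= (((c⁻⁴ · b⁻²⁰) · c⁴) / c⁻⁴) · c⁻²    [power of a power]
= b⁻²⁰c²    [quotient of powers; product of powers]

b⁻²⁰c²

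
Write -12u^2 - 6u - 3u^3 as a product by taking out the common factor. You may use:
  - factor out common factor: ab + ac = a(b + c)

-12u^2 - 6u - 3u^3
= 3(-4u^2 - 2u - u^3)    [factor out 3]
= 3u(-4u - 2 - u^2)    [factor out u]

3u(-4u - 2 - u^2)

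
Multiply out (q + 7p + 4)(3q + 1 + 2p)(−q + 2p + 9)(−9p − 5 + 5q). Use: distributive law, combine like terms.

−58pq^3 + 85q^3 − 15q^4 + 313p^2q^2 + 1049pq^2 + 495q^2 − 1342p^2q − 1392pq − 385q − 148p^3q − 1544p^3 − 2067p^2 − 1039p − 252p^4 − 180

(q + 7p + 4)(3q + 1 + 2p)(−q + 2p + 9)(−9p − 5 + 5q)
= (3q^2 + q + 2pq + 21pq + 7p + 14p^2 + 12q + 4 + 8p)(−q + 2p + 9)(−9p − 5 + 5q)    [distributive law]
= (3q^2 + 13q + 23pq + 15p + 14p^2 + 4)(−q + 2p + 9)(−9p − 5 + 5q)    [combine like terms]
= (−3q^3 + 6pq^2 + 27q^2 − 13q^2 + 26pq + 117q − 23pq^2 + 46p^2q + 207pq − 15pq + 30p^2 + 135p − 14p^2q + 28p^3 + 126p^2 − 4q + 8p + 36)(−9p − 5 + 5q)    [distributive law]
= (−3q^3 − 17pq^2 + 14q^2 + 218pq + 113q + 32p^2q + 156p^2 + 143p + 28p^3 + 36)(−9p − 5 + 5q)    [combine like terms]
= 27pq^3 + 15q^3 − 15q^4 + 153p^2q^2 + 85pq^2 − 85pq^3 − 126pq^2 − 70q^2 + 70q^3 − 1962p^2q − 1090pq + 1090pq^2 − 1017pq − 565q + 565q^2 − 288p^3q − 160p^2q + 160p^2q^2 − 1404p^3 − 780p^2 + 780p^2q − 1287p^2 − 715p + 715pq − 252p^4 − 140p^3 + 140p^3q − 324p − 180 + 180q    [distributive law]
= −58pq^3 + 85q^3 − 15q^4 + 313p^2q^2 + 1049pq^2 + 495q^2 − 1342p^2q − 1392pq − 385q − 148p^3q − 1544p^3 − 2067p^2 − 1039p − 252p^4 − 180    [combine like terms]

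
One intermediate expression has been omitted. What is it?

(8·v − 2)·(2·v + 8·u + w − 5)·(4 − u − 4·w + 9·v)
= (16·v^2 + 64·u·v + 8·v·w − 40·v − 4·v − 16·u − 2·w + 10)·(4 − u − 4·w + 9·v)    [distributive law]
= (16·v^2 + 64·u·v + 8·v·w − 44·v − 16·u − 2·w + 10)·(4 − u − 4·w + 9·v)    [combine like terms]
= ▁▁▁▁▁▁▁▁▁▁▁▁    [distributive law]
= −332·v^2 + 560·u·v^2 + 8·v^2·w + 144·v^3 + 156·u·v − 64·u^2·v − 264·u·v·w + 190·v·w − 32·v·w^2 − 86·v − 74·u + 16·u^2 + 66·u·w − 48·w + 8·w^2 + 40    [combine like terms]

After distributive law, the bracketed line is:

64·v^2 − 16·u·v^2 − 64·v^2·w + 144·v^3 + 256·u·v − 64·u^2·v − 256·u·v·w + 576·u·v^2 + 32·v·w − 8·u·v·w − 32·v·w^2 + 72·v^2·w − 176·v + 44·u·v + 176·v·w − 396·v^2 − 64·u + 16·u^2 + 64·u·w − 144·u·v − 8·w + 2·u·w + 8·w^2 − 18·v·w + 40 − 10·u − 40·w + 90·v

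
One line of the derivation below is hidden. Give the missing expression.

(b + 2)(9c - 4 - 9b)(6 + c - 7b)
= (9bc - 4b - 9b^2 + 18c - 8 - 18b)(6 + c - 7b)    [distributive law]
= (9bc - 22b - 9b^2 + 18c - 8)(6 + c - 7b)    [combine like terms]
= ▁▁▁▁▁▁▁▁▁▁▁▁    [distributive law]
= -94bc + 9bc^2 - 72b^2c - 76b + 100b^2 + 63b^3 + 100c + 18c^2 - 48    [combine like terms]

After distributive law, the bracketed line is:

54bc + 9bc^2 - 63b^2c - 132b - 22bc + 154b^2 - 54b^2 - 9b^2c + 63b^3 + 108c + 18c^2 - 126bc - 48 - 8c + 56b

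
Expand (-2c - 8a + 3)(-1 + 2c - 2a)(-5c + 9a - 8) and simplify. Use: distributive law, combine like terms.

(-2c - 8a + 3)(-1 + 2c - 2a)(-5c + 9a - 8)
= (2c - 4c² + 4ac + 8a - 16ac + 16a² - 3 + 6c - 6a)(-5c + 9a - 8)    [distributive law]
= (8c - 4c² - 12ac + 2a + 16a² - 3)(-5c + 9a - 8)    [combine like terms]
= -40c² + 72ac - 64c + 20c³ - 36ac² + 32c² + 60ac² - 108a²c + 96ac - 10ac + 18a² - 16a - 80a²c + 144a³ - 128a² + 15c - 27a + 24    [distributive law]
= -8c² + 158ac - 49c + 20c³ + 24ac² - 188a²c - 110a² - 43a + 144a³ + 24    [combine like terms]

-8c² + 158ac - 49c + 20c³ + 24ac² - 188a²c - 110a² - 43a + 144a³ + 24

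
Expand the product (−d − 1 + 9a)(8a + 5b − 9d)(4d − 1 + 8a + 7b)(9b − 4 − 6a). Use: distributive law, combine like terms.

−2814abd^2 + 974ad^2 + 1704a^2d^2 + 2805abd − 462ad + 922a^2d − 918a^2bd + 2544a^3d − 4137ab^2d + 387b^2d^2 + 71bd^2 + 572b^2d − 273bd − 315b^3d + 324bd^3 − 144d^3 − 216ad^3 − 108d^2 + 606ab − 32a + 496a^2 − 3834a^2b − 1488a^3 − 2319ab^2 + 185b^2 − 20b − 315b^3 + 36d − 3456a^4 + 5886a^2b^2 + 2835ab^3

(−d − 1 + 9a)(8a + 5b − 9d)(4d − 1 + 8a + 7b)(9b − 4 − 6a)
= (−8ad − 5bd + 9d^2 − 8a − 5b + 9d + 72a^2 + 45ab − 81ad)(4d − 1 + 8a + 7b)(9b − 4 − 6a)    [distributive law]
= (−89ad − 5bd + 9d^2 − 8a − 5b + 9d + 72a^2 + 45ab)(4d − 1 + 8a + 7b)(9b − 4 − 6a)    [combine like terms]
= (−356ad^2 + 89ad − 712a^2d − 623abd − 20bd^2 + 5bd − 40abd − 35b^2d + 36d^3 − 9d^2 + 72ad^2 + 63bd^2 − 32ad + 8a − 64a^2 − 56ab − 20bd + 5b − 40ab − 35b^2 + 36d^2 − 9d + 72ad + 63bd + 288a^2d − 72a^2 + 576a^3 + 504a^2b + 180abd − 45ab + 360a^2b + 315ab^2)(9b − 4 − 6a)    [distributive law]
= (−284ad^2 + 129ad − 424a^2d − 483abd + 43bd^2 + 48bd − 35b^2d + 36d^3 + 27d^2 + 8a − 136a^2 − 141ab + 5b − 35b^2 − 9d + 576a^3 + 864a^2b + 315ab^2)(9b − 4 − 6a)    [combine like terms]
= −2556abd^2 + 1136ad^2 + 1704a^2d^2 + 1161abd − 516ad − 774a^2d − 3816a^2bd + 1696a^2d + 2544a^3d − 4347ab^2d + 1932abd + 2898a^2bd + 387b^2d^2 − 172bd^2 − 258abd^2 + 432b^2d − 192bd − 288abd − 315b^3d + 140b^2d + 210ab^2d + 324bd^3 − 144d^3 − 216ad^3 + 243bd^2 − 108d^2 − 162ad^2 + 72ab − 32a − 48a^2 − 1224a^2b + 544a^2 + 816a^3 − 1269ab^2 + 564ab + 846a^2b + 45b^2 − 20b − 30ab − 315b^3 + 140b^2 + 210ab^2 − 81bd + 36d + 54ad + 5184a^3b − 2304a^3 − 3456a^4 + 7776a^2b^2 − 3456a^2b − 5184a^3b + 2835ab^3 − 1260ab^2 − 1890a^2b^2    [distributive law]
= −2814abd^2 + 974ad^2 + 1704a^2d^2 + 2805abd − 462ad + 922a^2d − 918a^2bd + 2544a^3d − 4137ab^2d + 387b^2d^2 + 71bd^2 + 572b^2d − 273bd − 315b^3d + 324bd^3 − 144d^3 − 216ad^3 − 108d^2 + 606ab − 32a + 496a^2 − 3834a^2b − 1488a^3 − 2319ab^2 + 185b^2 − 20b − 315b^3 + 36d − 3456a^4 + 5886a^2b^2 + 2835ab^3    [combine like terms]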